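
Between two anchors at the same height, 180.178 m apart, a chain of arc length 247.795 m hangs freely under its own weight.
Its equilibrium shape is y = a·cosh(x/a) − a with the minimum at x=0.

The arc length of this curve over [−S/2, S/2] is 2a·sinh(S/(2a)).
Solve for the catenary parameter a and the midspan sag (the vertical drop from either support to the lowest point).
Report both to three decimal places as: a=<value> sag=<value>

a=63.161 sag=75.907

seed: a₀ = √(S³/(24(L−S))) = √(180.178³/(24·67.617)) = 60.037012
iter 1: u=1.500558  f(a)=+8.034e+00  f'(a)=-2.802e+00  a ← 60.037012 − (+8.034e+00/-2.802e+00) = 62.903910
iter 2: u=1.432169  f(a)=+6.113e-01  f'(a)=-2.391e+00  a ← 62.903910 − (+6.113e-01/-2.391e+00) = 63.159615
iter 3: u=1.426370  f(a)=+4.184e-03  f'(a)=-2.358e+00  a ← 63.159615 − (+4.184e-03/-2.358e+00) = 63.161389
iter 4: u=1.426330  f(a)=+1.989e-07  f'(a)=-2.358e+00  a ← 63.161389 − (+1.989e-07/-2.358e+00) = 63.161389
iter 5: u=1.426330  f(a)=-2.842e-14  f'(a)=-2.358e+00  a ← 63.161389 − (-2.842e-14/-2.358e+00) = 63.161389
converged: |Δa| < 1e-12 after 5 iterations
sag = a·(cosh(S/(2a)) − 1) = 63.161389·(cosh(1.426330) − 1) = 75.906765
T_max/T_min = cosh(S/(2a)) = 2.201791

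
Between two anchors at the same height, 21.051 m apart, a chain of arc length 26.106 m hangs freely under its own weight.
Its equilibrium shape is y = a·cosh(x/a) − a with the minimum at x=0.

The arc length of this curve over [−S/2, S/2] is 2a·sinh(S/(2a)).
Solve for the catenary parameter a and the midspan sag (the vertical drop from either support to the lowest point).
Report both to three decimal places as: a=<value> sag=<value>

seed: a₀ = √(S³/(24(L−S))) = √(21.051³/(24·5.055)) = 8.768855
iter 1: u=1.200328  f(a)=+3.769e-01  f'(a)=-1.328e+00  a ← 8.768855 − (+3.769e-01/-1.328e+00) = 9.052703
iter 2: u=1.162691  f(a)=+1.907e-02  f'(a)=-1.197e+00  a ← 9.052703 − (+1.907e-02/-1.197e+00) = 9.068645
iter 3: u=1.160648  f(a)=+5.462e-05  f'(a)=-1.190e+00  a ← 9.068645 − (+5.462e-05/-1.190e+00) = 9.068691
iter 4: u=1.160642  f(a)=+4.506e-10  f'(a)=-1.190e+00  a ← 9.068691 − (+4.506e-10/-1.190e+00) = 9.068691
iter 5: u=1.160642  f(a)=-3.553e-15  f'(a)=-1.190e+00  a ← 9.068691 − (-3.553e-15/-1.190e+00) = 9.068691
converged: |Δa| < 1e-12 after 5 iterations
sag = a·(cosh(S/(2a)) − 1) = 9.068691·(cosh(1.160642) − 1) = 6.825395
T_max/T_min = cosh(S/(2a)) = 1.752633

a=9.069 sag=6.825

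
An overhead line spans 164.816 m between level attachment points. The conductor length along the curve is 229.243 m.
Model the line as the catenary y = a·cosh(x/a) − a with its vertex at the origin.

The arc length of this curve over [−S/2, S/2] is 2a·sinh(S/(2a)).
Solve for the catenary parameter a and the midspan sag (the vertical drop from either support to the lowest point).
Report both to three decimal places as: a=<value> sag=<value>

a=56.718 sag=71.169

seed: a₀ = √(S³/(24(L−S))) = √(164.816³/(24·64.427)) = 53.809565
iter 1: u=1.531475  f(a)=+7.991e+00  f'(a)=-3.005e+00  a ← 53.809565 − (+7.991e+00/-3.005e+00) = 56.468553
iter 2: u=1.459361  f(a)=+6.305e-01  f'(a)=-2.548e+00  a ← 56.468553 − (+6.305e-01/-2.548e+00) = 56.715991
iter 3: u=1.452994  f(a)=+4.669e-03  f'(a)=-2.511e+00  a ← 56.715991 − (+4.669e-03/-2.511e+00) = 56.717851
iter 4: u=1.452946  f(a)=+2.601e-07  f'(a)=-2.510e+00  a ← 56.717851 − (+2.601e-07/-2.510e+00) = 56.717851
iter 5: u=1.452946  f(a)=+5.684e-14  f'(a)=-2.510e+00  a ← 56.717851 − (+5.684e-14/-2.510e+00) = 56.717851
converged: |Δa| < 1e-12 after 5 iterations
sag = a·(cosh(S/(2a)) − 1) = 56.717851·(cosh(1.452946) − 1) = 71.168829
T_max/T_min = cosh(S/(2a)) = 2.254787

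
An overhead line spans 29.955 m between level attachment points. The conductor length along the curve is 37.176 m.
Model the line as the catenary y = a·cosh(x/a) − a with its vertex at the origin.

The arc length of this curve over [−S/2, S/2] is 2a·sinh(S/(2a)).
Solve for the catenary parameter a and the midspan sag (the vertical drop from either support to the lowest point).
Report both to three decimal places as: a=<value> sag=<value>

a=12.881 sag=9.734

seed: a₀ = √(S³/(24(L−S))) = √(29.955³/(24·7.221)) = 12.453737
iter 1: u=1.202651  f(a)=+5.406e-01  f'(a)=-1.336e+00  a ← 12.453737 − (+5.406e-01/-1.336e+00) = 12.858264
iter 2: u=1.164815  f(a)=+2.746e-02  f'(a)=-1.204e+00  a ← 12.858264 − (+2.746e-02/-1.204e+00) = 12.881074
iter 3: u=1.162752  f(a)=+7.922e-05  f'(a)=-1.197e+00  a ← 12.881074 − (+7.922e-05/-1.197e+00) = 12.881140
iter 4: u=1.162746  f(a)=+6.637e-10  f'(a)=-1.197e+00  a ← 12.881140 − (+6.637e-10/-1.197e+00) = 12.881140
iter 5: u=1.162746  f(a)=+0.000e+00  f'(a)=-1.197e+00  a ← 12.881140 − (+0.000e+00/-1.197e+00) = 12.881140
converged: |Δa| < 1e-12 after 5 iterations
sag = a·(cosh(S/(2a)) − 1) = 12.881140·(cosh(1.162746) − 1) = 9.733844
T_max/T_min = cosh(S/(2a)) = 1.755666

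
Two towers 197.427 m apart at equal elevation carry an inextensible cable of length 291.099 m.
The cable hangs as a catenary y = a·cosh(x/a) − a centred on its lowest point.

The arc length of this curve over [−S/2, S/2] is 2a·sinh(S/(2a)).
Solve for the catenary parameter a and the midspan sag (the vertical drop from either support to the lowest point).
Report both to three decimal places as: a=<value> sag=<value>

a=62.285 sag=96.031

seed: a₀ = √(S³/(24(L−S))) = √(197.427³/(24·93.672)) = 58.505851
iter 1: u=1.687241  f(a)=+1.427e+01  f'(a)=-4.211e+00  a ← 58.505851 − (+1.427e+01/-4.211e+00) = 61.895088
iter 2: u=1.594852  f(a)=+1.334e+00  f'(a)=-3.458e+00  a ← 61.895088 − (+1.334e+00/-3.458e+00) = 62.280969
iter 3: u=1.584971  f(a)=+1.431e-02  f'(a)=-3.384e+00  a ← 62.280969 − (+1.431e-02/-3.384e+00) = 62.285199
iter 4: u=1.584863  f(a)=+1.687e-06  f'(a)=-3.383e+00  a ← 62.285199 − (+1.687e-06/-3.383e+00) = 62.285199
iter 5: u=1.584863  f(a)=+5.684e-14  f'(a)=-3.383e+00  a ← 62.285199 − (+5.684e-14/-3.383e+00) = 62.285199
converged: |Δa| < 1e-12 after 5 iterations
sag = a·(cosh(S/(2a)) − 1) = 62.285199·(cosh(1.584863) − 1) = 96.031265
T_max/T_min = cosh(S/(2a)) = 2.541799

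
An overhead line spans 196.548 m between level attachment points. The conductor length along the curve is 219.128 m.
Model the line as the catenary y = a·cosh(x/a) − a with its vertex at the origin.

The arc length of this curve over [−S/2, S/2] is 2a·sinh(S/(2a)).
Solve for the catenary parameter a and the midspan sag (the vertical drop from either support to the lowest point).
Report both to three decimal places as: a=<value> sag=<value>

seed: a₀ = √(S³/(24(L−S))) = √(196.548³/(24·22.580)) = 118.368285
iter 1: u=0.830239  f(a)=+7.911e-01  f'(a)=-4.085e-01  a ← 118.368285 − (+7.911e-01/-4.085e-01) = 120.305029
iter 2: u=0.816874  f(a)=+1.983e-02  f'(a)=-3.882e-01  a ← 120.305029 − (+1.983e-02/-3.882e-01) = 120.356119
iter 3: u=0.816527  f(a)=+1.318e-05  f'(a)=-3.877e-01  a ← 120.356119 − (+1.318e-05/-3.877e-01) = 120.356153
iter 4: u=0.816527  f(a)=+5.826e-12  f'(a)=-3.877e-01  a ← 120.356153 − (+5.826e-12/-3.877e-01) = 120.356153
converged: |Δa| < 1e-12 after 4 iterations
sag = a·(cosh(S/(2a)) − 1) = 120.356153·(cosh(0.816527) − 1) = 42.400947
T_max/T_min = cosh(S/(2a)) = 1.352296

a=120.356 sag=42.401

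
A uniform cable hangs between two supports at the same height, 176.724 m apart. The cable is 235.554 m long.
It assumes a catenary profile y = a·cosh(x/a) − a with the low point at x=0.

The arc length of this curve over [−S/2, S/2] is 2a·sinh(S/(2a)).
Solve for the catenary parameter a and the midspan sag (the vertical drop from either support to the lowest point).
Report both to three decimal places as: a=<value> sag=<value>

a=65.433 sag=69.300

seed: a₀ = √(S³/(24(L−S))) = √(176.724³/(24·58.830)) = 62.522776
iter 1: u=1.413277  f(a)=+6.163e+00  f'(a)=-2.286e+00  a ← 62.522776 − (+6.163e+00/-2.286e+00) = 65.219033
iter 2: u=1.354850  f(a)=+4.211e-01  f'(a)=-1.983e+00  a ← 65.219033 − (+4.211e-01/-1.983e+00) = 65.431366
iter 3: u=1.350453  f(a)=+2.284e-03  f'(a)=-1.962e+00  a ← 65.431366 − (+2.284e-03/-1.962e+00) = 65.432531
iter 4: u=1.350429  f(a)=+6.804e-08  f'(a)=-1.961e+00  a ← 65.432531 − (+6.804e-08/-1.961e+00) = 65.432531
iter 5: u=1.350429  f(a)=+5.684e-14  f'(a)=-1.961e+00  a ← 65.432531 − (+5.684e-14/-1.961e+00) = 65.432531
converged: |Δa| < 1e-12 after 5 iterations
sag = a·(cosh(S/(2a)) − 1) = 65.432531·(cosh(1.350429) − 1) = 69.299937
T_max/T_min = cosh(S/(2a)) = 2.059105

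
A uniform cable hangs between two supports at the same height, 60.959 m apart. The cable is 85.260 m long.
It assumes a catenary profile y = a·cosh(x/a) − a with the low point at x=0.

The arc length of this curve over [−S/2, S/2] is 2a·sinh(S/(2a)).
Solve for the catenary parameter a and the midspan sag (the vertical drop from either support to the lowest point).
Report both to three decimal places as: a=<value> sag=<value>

a=20.793 sag=26.638

seed: a₀ = √(S³/(24(L−S))) = √(60.959³/(24·24.301)) = 19.707841
iter 1: u=1.546567  f(a)=+3.077e+00  f'(a)=-3.109e+00  a ← 19.707841 − (+3.077e+00/-3.109e+00) = 20.697772
iter 2: u=1.472598  f(a)=+2.471e-01  f'(a)=-2.628e+00  a ← 20.697772 − (+2.471e-01/-2.628e+00) = 20.791791
iter 3: u=1.465939  f(a)=+1.900e-03  f'(a)=-2.588e+00  a ← 20.791791 − (+1.900e-03/-2.588e+00) = 20.792525
iter 4: u=1.465887  f(a)=+1.142e-07  f'(a)=-2.587e+00  a ← 20.792525 − (+1.142e-07/-2.587e+00) = 20.792525
iter 5: u=1.465887  f(a)=+1.421e-14  f'(a)=-2.587e+00  a ← 20.792525 − (+1.421e-14/-2.587e+00) = 20.792525
converged: |Δa| < 1e-12 after 5 iterations
sag = a·(cosh(S/(2a)) − 1) = 20.792525·(cosh(1.465887) − 1) = 26.637908
T_max/T_min = cosh(S/(2a)) = 2.281129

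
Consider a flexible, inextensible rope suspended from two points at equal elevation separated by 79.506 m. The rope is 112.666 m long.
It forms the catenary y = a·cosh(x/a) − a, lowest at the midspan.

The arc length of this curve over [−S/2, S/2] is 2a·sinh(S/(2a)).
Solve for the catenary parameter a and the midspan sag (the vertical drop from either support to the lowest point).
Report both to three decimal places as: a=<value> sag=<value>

a=26.572 sag=35.714

seed: a₀ = √(S³/(24(L−S))) = √(79.506³/(24·33.160)) = 25.129681
iter 1: u=1.581914  f(a)=+4.405e+00  f'(a)=-3.361e+00  a ← 25.129681 − (+4.405e+00/-3.361e+00) = 26.440177
iter 2: u=1.503507  f(a)=+3.680e-01  f'(a)=-2.821e+00  a ← 26.440177 − (+3.680e-01/-2.821e+00) = 26.570636
iter 3: u=1.496125  f(a)=+3.087e-03  f'(a)=-2.774e+00  a ← 26.570636 − (+3.087e-03/-2.774e+00) = 26.571749
iter 4: u=1.496063  f(a)=+2.211e-07  f'(a)=-2.774e+00  a ← 26.571749 − (+2.211e-07/-2.774e+00) = 26.571749
iter 5: u=1.496063  f(a)=+0.000e+00  f'(a)=-2.774e+00  a ← 26.571749 − (+0.000e+00/-2.774e+00) = 26.571749
converged: |Δa| < 1e-12 after 5 iterations
sag = a·(cosh(S/(2a)) − 1) = 26.571749·(cosh(1.496063) − 1) = 35.713600
T_max/T_min = cosh(S/(2a)) = 2.344044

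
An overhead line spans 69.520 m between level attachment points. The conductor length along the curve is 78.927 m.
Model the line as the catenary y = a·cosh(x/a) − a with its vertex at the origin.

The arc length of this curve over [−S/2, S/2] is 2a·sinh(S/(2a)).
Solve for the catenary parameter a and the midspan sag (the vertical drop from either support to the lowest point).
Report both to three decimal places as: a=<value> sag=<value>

seed: a₀ = √(S³/(24(L−S))) = √(69.520³/(24·9.407)) = 38.577444
iter 1: u=0.901045  f(a)=+3.893e-01  f'(a)=-5.285e-01  a ← 38.577444 − (+3.893e-01/-5.285e-01) = 39.314185
iter 2: u=0.884159  f(a)=+1.143e-02  f'(a)=-4.978e-01  a ← 39.314185 − (+1.143e-02/-4.978e-01) = 39.337150
iter 3: u=0.883643  f(a)=+1.052e-05  f'(a)=-4.969e-01  a ← 39.337150 − (+1.052e-05/-4.969e-01) = 39.337171
iter 4: u=0.883643  f(a)=+8.924e-12  f'(a)=-4.969e-01  a ← 39.337171 − (+8.924e-12/-4.969e-01) = 39.337171
converged: |Δa| < 1e-12 after 4 iterations
sag = a·(cosh(S/(2a)) − 1) = 39.337171·(cosh(0.883643) − 1) = 16.383389
T_max/T_min = cosh(S/(2a)) = 1.416486

a=39.337 sag=16.383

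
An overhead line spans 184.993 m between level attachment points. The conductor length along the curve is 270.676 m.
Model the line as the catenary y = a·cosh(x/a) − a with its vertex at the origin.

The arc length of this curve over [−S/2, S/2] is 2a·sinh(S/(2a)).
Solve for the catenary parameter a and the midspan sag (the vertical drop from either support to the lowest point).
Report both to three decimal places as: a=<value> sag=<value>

seed: a₀ = √(S³/(24(L−S))) = √(184.993³/(24·85.683)) = 55.485562
iter 1: u=1.667037  f(a)=+1.272e+01  f'(a)=-4.036e+00  a ← 55.485562 − (+1.272e+01/-4.036e+00) = 58.637975
iter 2: u=1.577416  f(a)=+1.165e+00  f'(a)=-3.328e+00  a ← 58.637975 − (+1.165e+00/-3.328e+00) = 58.987995
iter 3: u=1.568056  f(a)=+1.194e-02  f'(a)=-3.260e+00  a ← 58.987995 − (+1.194e-02/-3.260e+00) = 58.991656
iter 4: u=1.567959  f(a)=+1.282e-06  f'(a)=-3.260e+00  a ← 58.991656 − (+1.282e-06/-3.260e+00) = 58.991657
iter 5: u=1.567959  f(a)=-5.684e-14  f'(a)=-3.260e+00  a ← 58.991657 − (-5.684e-14/-3.260e+00) = 58.991657
converged: |Δa| < 1e-12 after 5 iterations
sag = a·(cosh(S/(2a)) − 1) = 58.991657·(cosh(1.567959) − 1) = 88.644348
T_max/T_min = cosh(S/(2a)) = 2.502659

a=58.992 sag=88.644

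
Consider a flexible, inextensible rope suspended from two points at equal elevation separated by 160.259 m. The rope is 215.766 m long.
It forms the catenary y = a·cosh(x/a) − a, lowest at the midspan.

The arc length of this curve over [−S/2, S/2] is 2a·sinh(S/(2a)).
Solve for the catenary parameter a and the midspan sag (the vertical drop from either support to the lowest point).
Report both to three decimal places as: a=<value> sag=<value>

seed: a₀ = √(S³/(24(L−S))) = √(160.259³/(24·55.507)) = 55.584556
iter 1: u=1.441578  f(a)=+6.061e+00  f'(a)=-2.444e+00  a ← 55.584556 − (+6.061e+00/-2.444e+00) = 58.064374
iter 2: u=1.380011  f(a)=+4.292e-01  f'(a)=-2.109e+00  a ← 58.064374 − (+4.292e-01/-2.109e+00) = 58.267870
iter 3: u=1.375192  f(a)=+2.515e-03  f'(a)=-2.085e+00  a ← 58.267870 − (+2.515e-03/-2.085e+00) = 58.269076
iter 4: u=1.375163  f(a)=+8.747e-08  f'(a)=-2.084e+00  a ← 58.269076 − (+8.747e-08/-2.084e+00) = 58.269076
iter 5: u=1.375163  f(a)=-2.842e-14  f'(a)=-2.084e+00  a ← 58.269076 − (-2.842e-14/-2.084e+00) = 58.269076
converged: |Δa| < 1e-12 after 5 iterations
sag = a·(cosh(S/(2a)) − 1) = 58.269076·(cosh(1.375163) − 1) = 64.344246
T_max/T_min = cosh(S/(2a)) = 2.104261

a=58.269 sag=64.344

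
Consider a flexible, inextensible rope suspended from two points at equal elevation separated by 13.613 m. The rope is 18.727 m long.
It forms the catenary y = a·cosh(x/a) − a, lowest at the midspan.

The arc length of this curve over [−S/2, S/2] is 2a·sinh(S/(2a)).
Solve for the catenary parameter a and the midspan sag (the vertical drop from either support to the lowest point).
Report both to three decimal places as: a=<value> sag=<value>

seed: a₀ = √(S³/(24(L−S))) = √(13.613³/(24·5.114)) = 4.533617
iter 1: u=1.501340  f(a)=+6.083e-01  f'(a)=-2.807e+00  a ← 4.533617 − (+6.083e-01/-2.807e+00) = 4.750297
iter 2: u=1.432858  f(a)=+4.633e-02  f'(a)=-2.395e+00  a ← 4.750297 − (+4.633e-02/-2.395e+00) = 4.769644
iter 3: u=1.427046  f(a)=+3.177e-04  f'(a)=-2.362e+00  a ← 4.769644 − (+3.177e-04/-2.362e+00) = 4.769778
iter 4: u=1.427006  f(a)=+1.517e-08  f'(a)=-2.362e+00  a ← 4.769778 − (+1.517e-08/-2.362e+00) = 4.769778
iter 5: u=1.427006  f(a)=+3.553e-15  f'(a)=-2.362e+00  a ← 4.769778 − (+3.553e-15/-2.362e+00) = 4.769778
converged: |Δa| < 1e-12 after 5 iterations
sag = a·(cosh(S/(2a)) − 1) = 4.769778·(cosh(1.427006) − 1) = 5.738595
T_max/T_min = cosh(S/(2a)) = 2.203116

a=4.770 sag=5.739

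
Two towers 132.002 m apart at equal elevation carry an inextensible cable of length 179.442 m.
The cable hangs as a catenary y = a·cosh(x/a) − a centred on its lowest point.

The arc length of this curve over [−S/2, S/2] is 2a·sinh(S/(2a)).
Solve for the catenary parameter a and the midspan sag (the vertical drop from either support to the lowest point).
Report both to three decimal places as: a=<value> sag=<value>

seed: a₀ = √(S³/(24(L−S))) = √(132.002³/(24·47.440)) = 44.946182
iter 1: u=1.468445  f(a)=+5.385e+00  f'(a)=-2.603e+00  a ← 44.946182 − (+5.385e+00/-2.603e+00) = 47.015393
iter 2: u=1.403817  f(a)=+3.942e-01  f'(a)=-2.234e+00  a ← 47.015393 − (+3.942e-01/-2.234e+00) = 47.191835
iter 3: u=1.398568  f(a)=+2.481e-03  f'(a)=-2.206e+00  a ← 47.191835 − (+2.481e-03/-2.206e+00) = 47.192959
iter 4: u=1.398535  f(a)=+9.968e-08  f'(a)=-2.206e+00  a ← 47.192959 − (+9.968e-08/-2.206e+00) = 47.192959
iter 5: u=1.398535  f(a)=-2.842e-14  f'(a)=-2.206e+00  a ← 47.192959 − (-2.842e-14/-2.206e+00) = 47.192959
converged: |Δa| < 1e-12 after 5 iterations
sag = a·(cosh(S/(2a)) − 1) = 47.192959·(cosh(1.398535) − 1) = 54.182744
T_max/T_min = cosh(S/(2a)) = 2.148111

a=47.193 sag=54.183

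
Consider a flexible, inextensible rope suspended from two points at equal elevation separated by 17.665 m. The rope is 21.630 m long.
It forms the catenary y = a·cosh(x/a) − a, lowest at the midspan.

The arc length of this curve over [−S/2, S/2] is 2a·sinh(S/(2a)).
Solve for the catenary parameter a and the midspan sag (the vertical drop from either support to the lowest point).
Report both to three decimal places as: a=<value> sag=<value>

a=7.855 sag=5.512

seed: a₀ = √(S³/(24(L−S))) = √(17.665³/(24·3.965)) = 7.611027
iter 1: u=1.160487  f(a)=+2.757e-01  f'(a)=-1.189e+00  a ← 7.611027 − (+2.757e-01/-1.189e+00) = 7.842884
iter 2: u=1.126180  f(a)=+1.310e-02  f'(a)=-1.079e+00  a ← 7.842884 − (+1.310e-02/-1.079e+00) = 7.855030
iter 3: u=1.124439  f(a)=+3.284e-05  f'(a)=-1.073e+00  a ← 7.855030 − (+3.284e-05/-1.073e+00) = 7.855061
iter 4: u=1.124434  f(a)=+2.076e-10  f'(a)=-1.073e+00  a ← 7.855061 − (+2.076e-10/-1.073e+00) = 7.855061
iter 5: u=1.124434  f(a)=+3.553e-15  f'(a)=-1.073e+00  a ← 7.855061 − (+3.553e-15/-1.073e+00) = 7.855061
converged: |Δa| < 1e-12 after 5 iterations
sag = a·(cosh(S/(2a)) − 1) = 7.855061·(cosh(1.124434) − 1) = 5.511547
T_max/T_min = cosh(S/(2a)) = 1.701656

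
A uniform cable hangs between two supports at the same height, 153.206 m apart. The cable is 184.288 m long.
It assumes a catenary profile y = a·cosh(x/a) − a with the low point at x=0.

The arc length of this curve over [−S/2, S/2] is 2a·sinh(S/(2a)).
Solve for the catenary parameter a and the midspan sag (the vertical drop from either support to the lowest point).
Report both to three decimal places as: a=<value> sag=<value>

a=71.452 sag=45.149

seed: a₀ = √(S³/(24(L−S))) = √(153.206³/(24·31.082)) = 69.431023
iter 1: u=1.103296  f(a)=+1.948e+00  f'(a)=-1.009e+00  a ← 69.431023 − (+1.948e+00/-1.009e+00) = 71.360846
iter 2: u=1.073460  f(a)=+8.415e-02  f'(a)=-9.237e-01  a ← 71.360846 − (+8.415e-02/-9.237e-01) = 71.451949
iter 3: u=1.072091  f(a)=+1.728e-04  f'(a)=-9.199e-01  a ← 71.451949 − (+1.728e-04/-9.199e-01) = 71.452137
iter 4: u=1.072088  f(a)=+7.322e-10  f'(a)=-9.199e-01  a ← 71.452137 − (+7.322e-10/-9.199e-01) = 71.452137
iter 5: u=1.072088  f(a)=-2.842e-14  f'(a)=-9.199e-01  a ← 71.452137 − (-2.842e-14/-9.199e-01) = 71.452137
converged: |Δa| < 1e-12 after 5 iterations
sag = a·(cosh(S/(2a)) − 1) = 71.452137·(cosh(1.072088) − 1) = 45.149426
T_max/T_min = cosh(S/(2a)) = 1.631883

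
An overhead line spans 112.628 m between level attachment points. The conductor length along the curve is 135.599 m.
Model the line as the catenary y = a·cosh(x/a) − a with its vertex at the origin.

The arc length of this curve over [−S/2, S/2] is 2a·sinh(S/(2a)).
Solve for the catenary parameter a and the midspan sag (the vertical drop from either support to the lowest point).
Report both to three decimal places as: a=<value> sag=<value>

seed: a₀ = √(S³/(24(L−S))) = √(112.628³/(24·22.971)) = 50.906588
iter 1: u=1.106222  f(a)=+1.447e+00  f'(a)=-1.018e+00  a ← 50.906588 − (+1.447e+00/-1.018e+00) = 52.328373
iter 2: u=1.076166  f(a)=+6.284e-02  f'(a)=-9.312e-01  a ← 52.328373 − (+6.284e-02/-9.312e-01) = 52.395859
iter 3: u=1.074780  f(a)=+1.304e-04  f'(a)=-9.273e-01  a ← 52.395859 − (+1.304e-04/-9.273e-01) = 52.396000
iter 4: u=1.074777  f(a)=+5.643e-10  f'(a)=-9.273e-01  a ← 52.396000 − (+5.643e-10/-9.273e-01) = 52.396000
iter 5: u=1.074777  f(a)=-2.842e-14  f'(a)=-9.273e-01  a ← 52.396000 − (-2.842e-14/-9.273e-01) = 52.396000
converged: |Δa| < 1e-12 after 5 iterations
sag = a·(cosh(S/(2a)) − 1) = 52.396000·(cosh(1.074777) − 1) = 33.290131
T_max/T_min = cosh(S/(2a)) = 1.635356

a=52.396 sag=33.290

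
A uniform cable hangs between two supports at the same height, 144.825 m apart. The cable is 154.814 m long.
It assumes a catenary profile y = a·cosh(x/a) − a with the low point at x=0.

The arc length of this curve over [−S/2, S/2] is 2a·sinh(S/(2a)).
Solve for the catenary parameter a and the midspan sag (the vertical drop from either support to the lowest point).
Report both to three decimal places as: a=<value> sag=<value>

a=113.710 sag=23.847

seed: a₀ = √(S³/(24(L−S))) = √(144.825³/(24·9.989)) = 112.563782
iter 1: u=0.643302  f(a)=+2.087e-01  f'(a)=-1.849e-01  a ← 112.563782 − (+2.087e-01/-1.849e-01) = 113.692495
iter 2: u=0.636915  f(a)=+3.181e-03  f'(a)=-1.793e-01  a ← 113.692495 − (+3.181e-03/-1.793e-01) = 113.710234
iter 3: u=0.636816  f(a)=+7.643e-07  f'(a)=-1.793e-01  a ← 113.710234 − (+7.643e-07/-1.793e-01) = 113.710238
iter 4: u=0.636816  f(a)=+2.842e-14  f'(a)=-1.793e-01  a ← 113.710238 − (+2.842e-14/-1.793e-01) = 113.710238
converged: |Δa| < 1e-12 after 4 iterations
sag = a·(cosh(S/(2a)) − 1) = 113.710238·(cosh(0.636816) − 1) = 23.846521
T_max/T_min = cosh(S/(2a)) = 1.209713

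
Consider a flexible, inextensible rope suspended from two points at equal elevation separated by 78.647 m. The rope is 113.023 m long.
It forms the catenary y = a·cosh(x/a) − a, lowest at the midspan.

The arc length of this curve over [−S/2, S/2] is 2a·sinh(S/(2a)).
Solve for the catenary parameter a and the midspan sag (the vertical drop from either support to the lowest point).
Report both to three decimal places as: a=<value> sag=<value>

seed: a₀ = √(S³/(24(L−S))) = √(78.647³/(24·34.376)) = 24.282307
iter 1: u=1.619430  f(a)=+4.800e+00  f'(a)=-3.647e+00  a ← 24.282307 − (+4.800e+00/-3.647e+00) = 25.598376
iter 2: u=1.536172  f(a)=+4.178e-01  f'(a)=-3.037e+00  a ← 25.598376 − (+4.178e-01/-3.037e+00) = 25.735943
iter 3: u=1.527960  f(a)=+3.833e-03  f'(a)=-2.982e+00  a ← 25.735943 − (+3.833e-03/-2.982e+00) = 25.737229
iter 4: u=1.527884  f(a)=+3.292e-07  f'(a)=-2.981e+00  a ← 25.737229 − (+3.292e-07/-2.981e+00) = 25.737229
iter 5: u=1.527884  f(a)=+1.421e-14  f'(a)=-2.981e+00  a ← 25.737229 − (+1.421e-14/-2.981e+00) = 25.737229
converged: |Δa| < 1e-12 after 5 iterations
sag = a·(cosh(S/(2a)) − 1) = 25.737229·(cosh(1.527884) − 1) = 36.359104
T_max/T_min = cosh(S/(2a)) = 2.412705

a=25.737 sag=36.359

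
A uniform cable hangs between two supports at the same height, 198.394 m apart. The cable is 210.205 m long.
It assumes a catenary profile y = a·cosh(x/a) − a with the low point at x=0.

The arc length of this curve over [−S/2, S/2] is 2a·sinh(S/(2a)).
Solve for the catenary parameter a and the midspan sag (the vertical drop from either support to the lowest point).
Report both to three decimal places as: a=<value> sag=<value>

seed: a₀ = √(S³/(24(L−S))) = √(198.394³/(24·11.811)) = 165.975446
iter 1: u=0.597661  f(a)=+2.127e-01  f'(a)=-1.475e-01  a ← 165.975446 − (+2.127e-01/-1.475e-01) = 167.418076
iter 2: u=0.592511  f(a)=+2.806e-03  f'(a)=-1.436e-01  a ← 167.418076 − (+2.806e-03/-1.436e-01) = 167.437613
iter 3: u=0.592442  f(a)=+5.024e-07  f'(a)=-1.436e-01  a ← 167.437613 − (+5.024e-07/-1.436e-01) = 167.437616
iter 4: u=0.592442  f(a)=+2.842e-14  f'(a)=-1.436e-01  a ← 167.437616 − (+2.842e-14/-1.436e-01) = 167.437616
converged: |Δa| < 1e-12 after 4 iterations
sag = a·(cosh(S/(2a)) − 1) = 167.437616·(cosh(0.592442) − 1) = 30.253787
T_max/T_min = cosh(S/(2a)) = 1.180687

a=167.438 sag=30.254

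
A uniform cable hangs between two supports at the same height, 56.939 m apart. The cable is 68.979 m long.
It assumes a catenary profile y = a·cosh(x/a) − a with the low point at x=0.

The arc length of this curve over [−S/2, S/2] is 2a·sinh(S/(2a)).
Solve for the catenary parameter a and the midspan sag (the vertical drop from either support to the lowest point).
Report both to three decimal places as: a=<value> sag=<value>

seed: a₀ = √(S³/(24(L−S))) = √(56.939³/(24·12.040)) = 25.275275
iter 1: u=1.126377  f(a)=+7.873e-01  f'(a)=-1.079e+00  a ← 25.275275 − (+7.873e-01/-1.079e+00) = 26.004763
iter 2: u=1.094780  f(a)=+3.537e-02  f'(a)=-9.842e-01  a ← 26.004763 − (+3.537e-02/-9.842e-01) = 26.040700
iter 3: u=1.093269  f(a)=+7.883e-05  f'(a)=-9.798e-01  a ← 26.040700 − (+7.883e-05/-9.798e-01) = 26.040781
iter 4: u=1.093266  f(a)=+3.934e-10  f'(a)=-9.798e-01  a ← 26.040781 − (+3.934e-10/-9.798e-01) = 26.040781
iter 5: u=1.093266  f(a)=+1.421e-14  f'(a)=-9.798e-01  a ← 26.040781 − (+1.421e-14/-9.798e-01) = 26.040781
converged: |Δa| < 1e-12 after 5 iterations
sag = a·(cosh(S/(2a)) − 1) = 26.040781·(cosh(1.093266) − 1) = 17.175511
T_max/T_min = cosh(S/(2a)) = 1.659562

a=26.041 sag=17.176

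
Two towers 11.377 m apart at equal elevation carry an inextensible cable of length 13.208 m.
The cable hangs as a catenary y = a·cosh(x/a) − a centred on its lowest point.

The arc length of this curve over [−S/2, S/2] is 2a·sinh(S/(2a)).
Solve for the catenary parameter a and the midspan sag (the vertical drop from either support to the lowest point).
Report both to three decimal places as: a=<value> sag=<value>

a=5.924 sag=2.948

seed: a₀ = √(S³/(24(L−S))) = √(11.377³/(24·1.831)) = 5.788844
iter 1: u=0.982666  f(a)=+9.046e-02  f'(a)=-6.958e-01  a ← 5.788844 − (+9.046e-02/-6.958e-01) = 5.918853
iter 2: u=0.961081  f(a)=+3.137e-03  f'(a)=-6.483e-01  a ← 5.918853 − (+3.137e-03/-6.483e-01) = 5.923692
iter 3: u=0.960296  f(a)=+4.074e-06  f'(a)=-6.466e-01  a ← 5.923692 − (+4.074e-06/-6.466e-01) = 5.923698
iter 4: u=0.960295  f(a)=+6.887e-12  f'(a)=-6.466e-01  a ← 5.923698 − (+6.887e-12/-6.466e-01) = 5.923698
iter 5: u=0.960295  f(a)=+1.776e-15  f'(a)=-6.466e-01  a ← 5.923698 − (+1.776e-15/-6.466e-01) = 5.923698
converged: |Δa| < 1e-12 after 5 iterations
sag = a·(cosh(S/(2a)) − 1) = 5.923698·(cosh(0.960295) − 1) = 2.947774
T_max/T_min = cosh(S/(2a)) = 1.497624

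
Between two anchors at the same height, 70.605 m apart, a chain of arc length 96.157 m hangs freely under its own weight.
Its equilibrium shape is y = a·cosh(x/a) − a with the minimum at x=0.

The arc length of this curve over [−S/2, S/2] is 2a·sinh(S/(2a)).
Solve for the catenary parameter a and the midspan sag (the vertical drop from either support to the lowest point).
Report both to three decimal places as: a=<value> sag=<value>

a=25.163 sag=29.103

seed: a₀ = √(S³/(24(L−S))) = √(70.605³/(24·25.552)) = 23.957148
iter 1: u=1.473569  f(a)=+2.922e+00  f'(a)=-2.634e+00  a ← 23.957148 − (+2.922e+00/-2.634e+00) = 25.066608
iter 2: u=1.408348  f(a)=+2.152e-01  f'(a)=-2.259e+00  a ← 25.066608 − (+2.152e-01/-2.259e+00) = 25.161899
iter 3: u=1.403014  f(a)=+1.373e-03  f'(a)=-2.230e+00  a ← 25.161899 − (+1.373e-03/-2.230e+00) = 25.162515
iter 4: u=1.402980  f(a)=+5.668e-08  f'(a)=-2.230e+00  a ← 25.162515 − (+5.668e-08/-2.230e+00) = 25.162515
iter 5: u=1.402980  f(a)=-1.421e-14  f'(a)=-2.230e+00  a ← 25.162515 − (-1.421e-14/-2.230e+00) = 25.162515
converged: |Δa| < 1e-12 after 5 iterations
sag = a·(cosh(S/(2a)) − 1) = 25.162515·(cosh(1.402980) − 1) = 29.102523
T_max/T_min = cosh(S/(2a)) = 2.156582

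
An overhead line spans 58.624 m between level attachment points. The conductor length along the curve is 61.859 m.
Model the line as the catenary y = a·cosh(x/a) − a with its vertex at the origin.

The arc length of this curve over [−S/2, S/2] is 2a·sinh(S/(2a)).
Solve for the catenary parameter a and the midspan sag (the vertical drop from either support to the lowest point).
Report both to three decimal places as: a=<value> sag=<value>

seed: a₀ = √(S³/(24(L−S))) = √(58.624³/(24·3.235)) = 50.941345
iter 1: u=0.575407  f(a)=+5.398e-02  f'(a)=-1.313e-01  a ← 50.941345 − (+5.398e-02/-1.313e-01) = 51.352565
iter 2: u=0.570799  f(a)=+6.606e-04  f'(a)=-1.281e-01  a ← 51.352565 − (+6.606e-04/-1.281e-01) = 51.357723
iter 3: u=0.570742  f(a)=+1.017e-07  f'(a)=-1.280e-01  a ← 51.357723 − (+1.017e-07/-1.280e-01) = 51.357724
iter 4: u=0.570742  f(a)=-7.105e-15  f'(a)=-1.280e-01  a ← 51.357724 − (-7.105e-15/-1.280e-01) = 51.357724
converged: |Δa| < 1e-12 after 4 iterations
sag = a·(cosh(S/(2a)) − 1) = 51.357724·(cosh(0.570742) − 1) = 8.594338
T_max/T_min = cosh(S/(2a)) = 1.167343

a=51.358 sag=8.594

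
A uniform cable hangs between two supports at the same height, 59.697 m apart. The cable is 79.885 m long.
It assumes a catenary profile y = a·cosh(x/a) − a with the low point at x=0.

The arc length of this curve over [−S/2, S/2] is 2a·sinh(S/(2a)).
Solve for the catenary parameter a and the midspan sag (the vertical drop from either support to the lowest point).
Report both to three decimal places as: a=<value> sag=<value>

a=21.944 sag=23.629

seed: a₀ = √(S³/(24(L−S))) = √(59.697³/(24·20.188)) = 20.954461
iter 1: u=1.424446  f(a)=+2.150e+00  f'(a)=-2.347e+00  a ← 20.954461 − (+2.150e+00/-2.347e+00) = 21.870393
iter 2: u=1.364790  f(a)=+1.490e-01  f'(a)=-2.032e+00  a ← 21.870393 − (+1.490e-01/-2.032e+00) = 21.943713
iter 3: u=1.360230  f(a)=+8.335e-04  f'(a)=-2.009e+00  a ← 21.943713 − (+8.335e-04/-2.009e+00) = 21.944127
iter 4: u=1.360204  f(a)=+2.640e-08  f'(a)=-2.009e+00  a ← 21.944127 − (+2.640e-08/-2.009e+00) = 21.944127
iter 5: u=1.360204  f(a)=+0.000e+00  f'(a)=-2.009e+00  a ← 21.944127 − (+0.000e+00/-2.009e+00) = 21.944127
converged: |Δa| < 1e-12 after 5 iterations
sag = a·(cosh(S/(2a)) − 1) = 21.944127·(cosh(1.360204) − 1) = 23.629418
T_max/T_min = cosh(S/(2a)) = 2.076799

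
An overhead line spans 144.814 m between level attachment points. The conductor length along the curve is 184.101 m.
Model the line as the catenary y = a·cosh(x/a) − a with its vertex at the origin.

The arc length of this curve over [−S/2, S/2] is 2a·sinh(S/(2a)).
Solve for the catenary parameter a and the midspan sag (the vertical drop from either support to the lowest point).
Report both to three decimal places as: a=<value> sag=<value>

seed: a₀ = √(S³/(24(L−S))) = √(144.814³/(24·39.287)) = 56.752601
iter 1: u=1.275836  f(a)=+3.324e+00  f'(a)=-1.623e+00  a ← 56.752601 − (+3.324e+00/-1.623e+00) = 58.800351
iter 2: u=1.231404  f(a)=+1.884e-01  f'(a)=-1.444e+00  a ← 58.800351 − (+1.884e-01/-1.444e+00) = 58.930807
iter 3: u=1.228678  f(a)=+6.855e-04  f'(a)=-1.434e+00  a ← 58.930807 − (+6.855e-04/-1.434e+00) = 58.931285
iter 4: u=1.228668  f(a)=+9.149e-09  f'(a)=-1.434e+00  a ← 58.931285 − (+9.149e-09/-1.434e+00) = 58.931285
iter 5: u=1.228668  f(a)=+0.000e+00  f'(a)=-1.434e+00  a ← 58.931285 − (+0.000e+00/-1.434e+00) = 58.931285
converged: |Δa| < 1e-12 after 5 iterations
sag = a·(cosh(S/(2a)) − 1) = 58.931285·(cosh(1.228668) − 1) = 50.367347
T_max/T_min = cosh(S/(2a)) = 1.854679

a=58.931 sag=50.367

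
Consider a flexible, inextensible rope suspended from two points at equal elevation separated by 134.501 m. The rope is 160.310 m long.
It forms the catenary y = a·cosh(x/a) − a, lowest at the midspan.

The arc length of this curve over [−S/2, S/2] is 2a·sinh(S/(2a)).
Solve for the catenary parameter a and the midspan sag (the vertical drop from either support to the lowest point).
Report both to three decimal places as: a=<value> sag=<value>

a=64.405 sag=38.419

seed: a₀ = √(S³/(24(L−S))) = √(134.501³/(24·25.809)) = 62.675392
iter 1: u=1.072997  f(a)=+1.527e+00  f'(a)=-9.224e-01  a ← 62.675392 − (+1.527e+00/-9.224e-01) = 64.331010
iter 2: u=1.045382  f(a)=+6.260e-02  f'(a)=-8.482e-01  a ← 64.331010 − (+6.260e-02/-8.482e-01) = 64.404820
iter 3: u=1.044184  f(a)=+1.152e-04  f'(a)=-8.450e-01  a ← 64.404820 − (+1.152e-04/-8.450e-01) = 64.404956
iter 4: u=1.044182  f(a)=+3.913e-10  f'(a)=-8.450e-01  a ← 64.404956 − (+3.913e-10/-8.450e-01) = 64.404956
iter 5: u=1.044182  f(a)=+2.842e-14  f'(a)=-8.450e-01  a ← 64.404956 − (+2.842e-14/-8.450e-01) = 64.404956
converged: |Δa| < 1e-12 after 5 iterations
sag = a·(cosh(S/(2a)) − 1) = 64.404956·(cosh(1.044182) − 1) = 38.419274
T_max/T_min = cosh(S/(2a)) = 1.596527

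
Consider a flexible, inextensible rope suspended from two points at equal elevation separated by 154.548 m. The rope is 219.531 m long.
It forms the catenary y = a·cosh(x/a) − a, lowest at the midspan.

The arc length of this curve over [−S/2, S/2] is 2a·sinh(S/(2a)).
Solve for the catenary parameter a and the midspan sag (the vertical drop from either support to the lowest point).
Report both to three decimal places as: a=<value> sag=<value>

a=51.464 sag=69.767

seed: a₀ = √(S³/(24(L−S))) = √(154.548³/(24·64.983)) = 48.650755
iter 1: u=1.588341  f(a)=+8.707e+00  f'(a)=-3.409e+00  a ← 48.650755 − (+8.707e+00/-3.409e+00) = 51.204898
iter 2: u=1.509113  f(a)=+7.327e-01  f'(a)=-2.857e+00  a ← 51.204898 − (+7.327e-01/-2.857e+00) = 51.461316
iter 3: u=1.501594  f(a)=+6.241e-03  f'(a)=-2.809e+00  a ← 51.461316 − (+6.241e-03/-2.809e+00) = 51.463538
iter 4: u=1.501529  f(a)=+4.614e-07  f'(a)=-2.808e+00  a ← 51.463538 − (+4.614e-07/-2.808e+00) = 51.463538
iter 5: u=1.501529  f(a)=+2.842e-14  f'(a)=-2.808e+00  a ← 51.463538 − (+2.842e-14/-2.808e+00) = 51.463538
converged: |Δa| < 1e-12 after 5 iterations
sag = a·(cosh(S/(2a)) − 1) = 51.463538·(cosh(1.501529) − 1) = 69.767484
T_max/T_min = cosh(S/(2a)) = 2.355668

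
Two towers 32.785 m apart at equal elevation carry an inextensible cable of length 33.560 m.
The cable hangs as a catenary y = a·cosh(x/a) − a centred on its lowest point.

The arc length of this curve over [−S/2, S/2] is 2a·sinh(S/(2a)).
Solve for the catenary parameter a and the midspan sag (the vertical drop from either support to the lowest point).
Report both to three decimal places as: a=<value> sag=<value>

seed: a₀ = √(S³/(24(L−S))) = √(32.785³/(24·0.775)) = 43.526757
iter 1: u=0.376607  f(a)=+5.515e-03  f'(a)=-3.612e-02  a ← 43.526757 − (+5.515e-03/-3.612e-02) = 43.679441
iter 2: u=0.375291  f(a)=+2.915e-05  f'(a)=-3.574e-02  a ← 43.679441 − (+2.915e-05/-3.574e-02) = 43.680257
iter 3: u=0.375284  f(a)=+8.243e-10  f'(a)=-3.573e-02  a ← 43.680257 − (+8.243e-10/-3.573e-02) = 43.680257
iter 4: u=0.375284  f(a)=+7.105e-15  f'(a)=-3.573e-02  a ← 43.680257 − (+7.105e-15/-3.573e-02) = 43.680257
converged: |Δa| < 1e-12 after 4 iterations
sag = a·(cosh(S/(2a)) − 1) = 43.680257·(cosh(0.375284) − 1) = 3.112192
T_max/T_min = cosh(S/(2a)) = 1.071249

a=43.680 sag=3.112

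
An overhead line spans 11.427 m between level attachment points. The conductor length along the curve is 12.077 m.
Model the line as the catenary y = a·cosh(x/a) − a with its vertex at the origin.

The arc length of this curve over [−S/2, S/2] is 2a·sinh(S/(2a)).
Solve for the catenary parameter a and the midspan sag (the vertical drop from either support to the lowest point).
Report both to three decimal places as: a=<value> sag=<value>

a=9.862 sag=1.702

seed: a₀ = √(S³/(24(L−S))) = √(11.427³/(24·0.650)) = 9.779937
iter 1: u=0.584206  f(a)=+1.118e-02  f'(a)=-1.375e-01  a ← 9.779937 − (+1.118e-02/-1.375e-01) = 9.861255
iter 2: u=0.579389  f(a)=+1.410e-04  f'(a)=-1.341e-01  a ← 9.861255 − (+1.410e-04/-1.341e-01) = 9.862307
iter 3: u=0.579327  f(a)=+2.306e-08  f'(a)=-1.340e-01  a ← 9.862307 − (+2.306e-08/-1.340e-01) = 9.862307
iter 4: u=0.579327  f(a)=+1.776e-15  f'(a)=-1.340e-01  a ← 9.862307 − (+1.776e-15/-1.340e-01) = 9.862307
converged: |Δa| < 1e-12 after 4 iterations
sag = a·(cosh(S/(2a)) − 1) = 9.862307·(cosh(0.579327) − 1) = 1.701800
T_max/T_min = cosh(S/(2a)) = 1.172556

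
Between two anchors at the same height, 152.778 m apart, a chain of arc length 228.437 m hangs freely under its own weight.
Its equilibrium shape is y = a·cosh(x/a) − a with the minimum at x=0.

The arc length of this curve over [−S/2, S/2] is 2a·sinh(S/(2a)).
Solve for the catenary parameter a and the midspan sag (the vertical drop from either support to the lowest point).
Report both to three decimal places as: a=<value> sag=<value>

a=47.292 sag=76.330

seed: a₀ = √(S³/(24(L−S))) = √(152.778³/(24·75.659)) = 44.315465
iter 1: u=1.723755  f(a)=+1.207e+01  f'(a)=-4.543e+00  a ← 44.315465 − (+1.207e+01/-4.543e+00) = 46.972188
iter 2: u=1.626260  f(a)=+1.171e+00  f'(a)=-3.701e+00  a ← 46.972188 − (+1.171e+00/-3.701e+00) = 47.288471
iter 3: u=1.615383  f(a)=+1.362e-02  f'(a)=-3.615e+00  a ← 47.288471 − (+1.362e-02/-3.615e+00) = 47.292238
iter 4: u=1.615254  f(a)=+1.892e-06  f'(a)=-3.614e+00  a ← 47.292238 − (+1.892e-06/-3.614e+00) = 47.292239
iter 5: u=1.615254  f(a)=+2.842e-14  f'(a)=-3.614e+00  a ← 47.292239 − (+2.842e-14/-3.614e+00) = 47.292239
converged: |Δa| < 1e-12 after 5 iterations
sag = a·(cosh(S/(2a)) − 1) = 47.292239·(cosh(1.615254) − 1) = 76.329853
T_max/T_min = cosh(S/(2a)) = 2.614004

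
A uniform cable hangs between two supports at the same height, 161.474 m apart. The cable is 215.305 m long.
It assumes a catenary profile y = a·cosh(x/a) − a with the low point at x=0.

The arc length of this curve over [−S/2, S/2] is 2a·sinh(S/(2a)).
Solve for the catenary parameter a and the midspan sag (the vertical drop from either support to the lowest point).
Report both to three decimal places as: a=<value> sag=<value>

a=59.747 sag=63.374

seed: a₀ = √(S³/(24(L−S))) = √(161.474³/(24·53.831)) = 57.086322
iter 1: u=1.414297  f(a)=+5.647e+00  f'(a)=-2.291e+00  a ← 57.086322 − (+5.647e+00/-2.291e+00) = 59.551186
iter 2: u=1.355758  f(a)=+3.864e-01  f'(a)=-1.987e+00  a ← 59.551186 − (+3.864e-01/-1.987e+00) = 59.745587
iter 3: u=1.351347  f(a)=+2.102e-03  f'(a)=-1.966e+00  a ← 59.745587 − (+2.102e-03/-1.966e+00) = 59.746657
iter 4: u=1.351322  f(a)=+6.297e-08  f'(a)=-1.966e+00  a ← 59.746657 − (+6.297e-08/-1.966e+00) = 59.746657
iter 5: u=1.351322  f(a)=-2.842e-14  f'(a)=-1.966e+00  a ← 59.746657 − (-2.842e-14/-1.966e+00) = 59.746657
converged: |Δa| < 1e-12 after 5 iterations
sag = a·(cosh(S/(2a)) − 1) = 59.746657·(cosh(1.351322) − 1) = 63.374112
T_max/T_min = cosh(S/(2a)) = 2.060714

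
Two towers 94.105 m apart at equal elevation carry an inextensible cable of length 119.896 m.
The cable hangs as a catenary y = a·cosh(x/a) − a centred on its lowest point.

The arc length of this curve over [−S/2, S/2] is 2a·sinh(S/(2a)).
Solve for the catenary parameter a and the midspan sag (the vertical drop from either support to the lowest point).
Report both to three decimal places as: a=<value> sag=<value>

a=38.115 sag=32.924

seed: a₀ = √(S³/(24(L−S))) = √(94.105³/(24·25.791)) = 36.692672
iter 1: u=1.282341  f(a)=+2.205e+00  f'(a)=-1.651e+00  a ← 36.692672 − (+2.205e+00/-1.651e+00) = 38.028559
iter 2: u=1.237294  f(a)=+1.262e-01  f'(a)=-1.467e+00  a ← 38.028559 − (+1.262e-01/-1.467e+00) = 38.114564
iter 3: u=1.234502  f(a)=+4.683e-04  f'(a)=-1.456e+00  a ← 38.114564 − (+4.683e-04/-1.456e+00) = 38.114885
iter 4: u=1.234491  f(a)=+6.506e-09  f'(a)=-1.456e+00  a ← 38.114885 − (+6.506e-09/-1.456e+00) = 38.114885
iter 5: u=1.234491  f(a)=-2.842e-14  f'(a)=-1.456e+00  a ← 38.114885 − (-2.842e-14/-1.456e+00) = 38.114885
converged: |Δa| < 1e-12 after 5 iterations
sag = a·(cosh(S/(2a)) − 1) = 38.114885·(cosh(1.234491) − 1) = 32.923887
T_max/T_min = cosh(S/(2a)) = 1.863807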